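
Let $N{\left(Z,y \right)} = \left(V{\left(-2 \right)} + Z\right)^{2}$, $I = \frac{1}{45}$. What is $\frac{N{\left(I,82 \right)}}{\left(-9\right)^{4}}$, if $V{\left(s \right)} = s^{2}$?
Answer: $\frac{32761}{13286025} \approx 0.0024658$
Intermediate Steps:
$I = \frac{1}{45} \approx 0.022222$
$N{\left(Z,y \right)} = \left(4 + Z\right)^{2}$ ($N{\left(Z,y \right)} = \left(\left(-2\right)^{2} + Z\right)^{2} = \left(4 + Z\right)^{2}$)
$\frac{N{\left(I,82 \right)}}{\left(-9\right)^{4}} = \frac{\left(4 + \frac{1}{45}\right)^{2}}{\left(-9\right)^{4}} = \frac{\left(\frac{181}{45}\right)^{2}}{6561} = \frac{32761}{2025} \cdot \frac{1}{6561} = \frac{32761}{13286025}$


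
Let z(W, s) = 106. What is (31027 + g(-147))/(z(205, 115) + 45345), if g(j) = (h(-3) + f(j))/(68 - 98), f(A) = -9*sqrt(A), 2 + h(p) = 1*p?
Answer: 186163/272706 + 3*I*sqrt(3)/64930 ≈ 0.68265 + 8.0027e-5*I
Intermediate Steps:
h(p) = -2 + p (h(p) = -2 + 1*p = -2 + p)
g(j) = 1/6 + 3*sqrt(j)/10 (g(j) = ((-2 - 3) - 9*sqrt(j))/(68 - 98) = (-5 - 9*sqrt(j))/(-30) = (-5 - 9*sqrt(j))*(-1/30) = 1/6 + 3*sqrt(j)/10)
(31027 + g(-147))/(z(205, 115) + 45345) = (31027 + (1/6 + 3*sqrt(-147)/10))/(106 + 45345) = (31027 + (1/6 + 3*(7*I*sqrt(3))/10))/45451 = (31027 + (1/6 + 21*I*sqrt(3)/10))*(1/45451) = (186163/6 + 21*I*sqrt(3)/10)*(1/45451) = 186163/272706 + 3*I*sqrt(3)/64930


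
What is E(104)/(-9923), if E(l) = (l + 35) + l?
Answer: -243/9923 ≈ -0.024489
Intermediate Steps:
E(l) = 35 + 2*l (E(l) = (35 + l) + l = 35 + 2*l)
E(104)/(-9923) = (35 + 2*104)/(-9923) = (35 + 208)*(-1/9923) = 243*(-1/9923) = -243/9923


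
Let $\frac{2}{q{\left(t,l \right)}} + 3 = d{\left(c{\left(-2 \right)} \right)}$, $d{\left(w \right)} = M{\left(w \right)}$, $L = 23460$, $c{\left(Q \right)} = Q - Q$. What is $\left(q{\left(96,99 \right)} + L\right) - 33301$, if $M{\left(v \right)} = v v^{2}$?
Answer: $- \frac{29525}{3} \approx -9841.7$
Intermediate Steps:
$c{\left(Q \right)} = 0$
$M{\left(v \right)} = v^{3}$
$d{\left(w \right)} = w^{3}$
$q{\left(t,l \right)} = - \frac{2}{3}$ ($q{\left(t,l \right)} = \frac{2}{-3 + 0^{3}} = \frac{2}{-3 + 0} = \frac{2}{-3} = 2 \left(- \frac{1}{3}\right) = - \frac{2}{3}$)
$\left(q{\left(96,99 \right)} + L\right) - 33301 = \left(- \frac{2}{3} + 23460\right) - 33301 = \frac{70378}{3} - 33301 = - \frac{29525}{3}$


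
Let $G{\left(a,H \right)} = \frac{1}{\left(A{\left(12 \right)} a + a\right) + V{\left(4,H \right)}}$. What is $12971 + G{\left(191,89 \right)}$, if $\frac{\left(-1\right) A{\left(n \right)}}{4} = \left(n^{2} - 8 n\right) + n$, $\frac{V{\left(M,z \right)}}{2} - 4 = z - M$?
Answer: $\frac{589804340}{45471} \approx 12971.0$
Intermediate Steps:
$V{\left(M,z \right)} = 8 - 2 M + 2 z$ ($V{\left(M,z \right)} = 8 + 2 \left(z - M\right) = 8 - \left(- 2 z + 2 M\right) = 8 - 2 M + 2 z$)
$A{\left(n \right)} = - 4 n^{2} + 28 n$ ($A{\left(n \right)} = - 4 \left(\left(n^{2} - 8 n\right) + n\right) = - 4 \left(n^{2} - 7 n\right) = - 4 n^{2} + 28 n$)
$G{\left(a,H \right)} = \frac{1}{- 239 a + 2 H}$ ($G{\left(a,H \right)} = \frac{1}{\left(4 \cdot 12 \left(7 - 12\right) a + a\right) + \left(8 - 8 + 2 H\right)} = \frac{1}{\left(4 \cdot 12 \left(-5\right) a + a\right) + 2 H} = \frac{1}{\left(- 240 a + a\right) + 2 H} = \frac{1}{- 239 a + 2 H}$)
$12971 + G{\left(191,89 \right)} = 12971 + \frac{1}{\left(-239\right) 191 + 2 \cdot 89} = 12971 + \frac{1}{-45649 + 178} = 12971 + \frac{1}{-45471} = 12971 - \frac{1}{45471} = \frac{589804340}{45471}$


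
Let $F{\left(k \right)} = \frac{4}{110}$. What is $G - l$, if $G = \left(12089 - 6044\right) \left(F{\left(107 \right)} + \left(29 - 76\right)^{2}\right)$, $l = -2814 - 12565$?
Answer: $\frac{147059042}{11} \approx 1.3369 \cdot 10^{7}$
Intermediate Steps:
$F{\left(k \right)} = \frac{2}{55}$ ($F{\left(k \right)} = 4 \cdot \frac{1}{110} = \frac{2}{55}$)
$l = -15379$
$G = \frac{146889873}{11}$ ($G = \left(12089 - 6044\right) \left(\frac{2}{55} + \left(29 - 76\right)^{2}\right) = 6045 \left(\frac{2}{55} + \left(-47\right)^{2}\right) = 6045 \left(\frac{2}{55} + 2209\right) = 6045 \cdot \frac{121497}{55} = \frac{146889873}{11} \approx 1.3354 \cdot 10^{7}$)
$G - l = \frac{146889873}{11} - -15379 = \frac{146889873}{11} + 15379 = \frac{147059042}{11}$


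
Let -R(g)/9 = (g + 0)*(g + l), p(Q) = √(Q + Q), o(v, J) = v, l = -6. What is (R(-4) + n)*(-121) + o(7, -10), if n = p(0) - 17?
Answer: 45624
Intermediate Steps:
p(Q) = √2*√Q (p(Q) = √(2*Q) = √2*√Q)
n = -17 (n = √2*√0 - 17 = √2*0 - 17 = 0 - 17 = -17)
R(g) = -9*g*(-6 + g) (R(g) = -9*(g + 0)*(g - 6) = -9*g*(-6 + g))
(R(-4) + n)*(-121) + o(7, -10) = (9*(-4)*(6 - 1*(-4)) - 17)*(-121) + 7 = (9*(-4)*(6 + 4) - 17)*(-121) + 7 = (9*(-4)*10 - 17)*(-121) + 7 = (-360 - 17)*(-121) + 7 = -377*(-121) + 7 = 45617 + 7 = 45624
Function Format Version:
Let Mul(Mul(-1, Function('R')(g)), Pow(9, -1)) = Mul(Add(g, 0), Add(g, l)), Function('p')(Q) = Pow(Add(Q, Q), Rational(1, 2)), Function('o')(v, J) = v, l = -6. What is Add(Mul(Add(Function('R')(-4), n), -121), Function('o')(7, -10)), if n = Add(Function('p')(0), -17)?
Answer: 45624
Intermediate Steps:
Function('p')(Q) = Mul(Pow(2, Rational(1, 2)), Pow(Q, Rational(1, 2))) (Function('p')(Q) = Pow(Mul(2, Q), Rational(1, 2)) = Mul(Pow(2, Rational(1, 2)), Pow(Q, Rational(1, 2))))
n = -17 (n = Add(Mul(Pow(2, Rational(1, 2)), Pow(0, Rational(1, 2))), -17) = Add(Mul(Pow(2, Rational(1, 2)), 0), -17) = Add(0, -17) = -17)
Function('R')(g) = Mul(-9, g, Add(-6, g)) (Function('R')(g) = Mul(-9, Mul(Add(g, 0), Add(g, -6))) = Mul(-9, Mul(g, Add(-6, g))) = Mul(-9, g, Add(-6, g)))
Add(Mul(Add(Function('R')(-4), n), -121), Function('o')(7, -10)) = Add(Mul(Add(Mul(9, -4, Add(6, Mul(-1, -4))), -17), -121), 7) = Add(Mul(Add(Mul(9, -4, Add(6, 4)), -17), -121), 7) = Add(Mul(Add(Mul(9, -4, 10), -17), -121), 7) = Add(Mul(Add(-360, -17), -121), 7) = Add(Mul(-377, -121), 7) = Add(45617, 7) = 45624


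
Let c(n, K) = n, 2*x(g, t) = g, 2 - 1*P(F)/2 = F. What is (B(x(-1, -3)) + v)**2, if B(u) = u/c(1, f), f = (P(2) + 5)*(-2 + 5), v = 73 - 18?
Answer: 11881/4 ≈ 2970.3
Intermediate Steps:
P(F) = 4 - 2*F
x(g, t) = g/2
v = 55
f = 15 (f = ((4 - 2*2) + 5)*(-2 + 5) = ((4 - 4) + 5)*3 = (0 + 5)*3 = 5*3 = 15)
B(u) = u (B(u) = u/1 = u*1 = u)
(B(x(-1, -3)) + v)**2 = ((1/2)*(-1) + 55)**2 = (-1/2 + 55)**2 = (109/2)**2 = 11881/4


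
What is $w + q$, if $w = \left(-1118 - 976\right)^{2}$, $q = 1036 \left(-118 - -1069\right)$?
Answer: $5370072$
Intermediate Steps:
$q = 985236$ ($q = 1036 \left(-118 + 1069\right) = 1036 \cdot 951 = 985236$)
$w = 4384836$ ($w = \left(-2094\right)^{2} = 4384836$)
$w + q = 4384836 + 985236 = 5370072$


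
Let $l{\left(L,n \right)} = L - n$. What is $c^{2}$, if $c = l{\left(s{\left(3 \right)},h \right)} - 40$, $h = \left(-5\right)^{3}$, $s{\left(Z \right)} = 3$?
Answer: $7744$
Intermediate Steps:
$h = -125$
$c = 88$ ($c = \left(3 - -125\right) - 40 = \left(3 + 125\right) - 40 = 128 - 40 = 88$)
$c^{2} = 88^{2} = 7744$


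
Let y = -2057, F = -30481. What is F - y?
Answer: -28424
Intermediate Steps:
F - y = -30481 - 1*(-2057) = -30481 + 2057 = -28424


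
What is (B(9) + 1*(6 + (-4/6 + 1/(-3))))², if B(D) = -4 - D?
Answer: 64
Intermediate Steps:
(B(9) + 1*(6 + (-4/6 + 1/(-3))))² = ((-4 - 1*9) + 1*(6 + (-4/6 + 1/(-3))))² = ((-4 - 9) + 1*(6 + (-4*⅙ + 1*(-⅓))))² = (-13 + 1*(6 + (-⅔ - ⅓)))² = (-13 + 1*(6 - 1))² = (-13 + 1*5)² = (-13 + 5)² = (-8)² = 64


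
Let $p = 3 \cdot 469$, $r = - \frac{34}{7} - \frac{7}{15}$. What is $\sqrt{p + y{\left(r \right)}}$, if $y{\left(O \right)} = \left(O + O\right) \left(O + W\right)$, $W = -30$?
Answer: $\frac{\sqrt{19658837}}{105} \approx 42.227$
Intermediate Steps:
$r = - \frac{559}{105}$ ($r = \left(-34\right) \frac{1}{7} - \frac{7}{15} = - \frac{34}{7} - \frac{7}{15} = - \frac{559}{105} \approx -5.3238$)
$p = 1407$
$y{\left(O \right)} = 2 O \left(-30 + O\right)$ ($y{\left(O \right)} = \left(O + O\right) \left(O - 30\right) = 2 O \left(-30 + O\right)$)
$\sqrt{p + y{\left(r \right)}} = \sqrt{1407 + 2 \left(- \frac{559}{105}\right) \left(-30 - \frac{559}{105}\right)} = \sqrt{1407 + 2 \left(- \frac{559}{105}\right) \left(- \frac{3709}{105}\right)} = \sqrt{1407 + \frac{4146662}{11025}} = \sqrt{\frac{19658837}{11025}} = \frac{\sqrt{19658837}}{105}$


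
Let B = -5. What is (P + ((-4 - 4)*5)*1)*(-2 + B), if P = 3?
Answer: 259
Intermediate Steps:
(P + ((-4 - 4)*5)*1)*(-2 + B) = (3 + ((-4 - 4)*5)*1)*(-2 - 5) = (3 - 8*5*1)*(-7) = (3 - 40*1)*(-7) = (3 - 40)*(-7) = -37*(-7) = 259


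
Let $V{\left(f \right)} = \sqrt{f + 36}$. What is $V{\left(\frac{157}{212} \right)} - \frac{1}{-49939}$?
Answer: $\frac{1}{49939} + \frac{\sqrt{412817}}{106} \approx 6.0614$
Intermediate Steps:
$V{\left(f \right)} = \sqrt{36 + f}$
$V{\left(\frac{157}{212} \right)} - \frac{1}{-49939} = \sqrt{36 + \frac{157}{212}} - \frac{1}{-49939} = \sqrt{36 + 157 \cdot \frac{1}{212}} - - \frac{1}{49939} = \sqrt{36 + \frac{157}{212}} + \frac{1}{49939} = \sqrt{\frac{7789}{212}} + \frac{1}{49939} = \frac{\sqrt{412817}}{106} + \frac{1}{49939} = \frac{1}{49939} + \frac{\sqrt{412817}}{106}$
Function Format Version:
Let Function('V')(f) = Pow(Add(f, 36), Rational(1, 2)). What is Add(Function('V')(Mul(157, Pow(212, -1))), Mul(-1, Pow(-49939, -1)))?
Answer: Add(Rational(1, 49939), Mul(Rational(1, 106), Pow(412817, Rational(1, 2)))) ≈ 6.0614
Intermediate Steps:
Function('V')(f) = Pow(Add(36, f), Rational(1, 2))
Add(Function('V')(Mul(157, Pow(212, -1))), Mul(-1, Pow(-49939, -1))) = Add(Pow(Add(36, Mul(157, Pow(212, -1))), Rational(1, 2)), Mul(-1, Pow(-49939, -1))) = Add(Pow(Add(36, Mul(157, Rational(1, 212))), Rational(1, 2)), Mul(-1, Rational(-1, 49939))) = Add(Pow(Add(36, Rational(157, 212)), Rational(1, 2)), Rational(1, 49939)) = Add(Pow(Rational(7789, 212), Rational(1, 2)), Rational(1, 49939)) = Add(Mul(Rational(1, 106), Pow(412817, Rational(1, 2))), Rational(1, 49939)) = Add(Rational(1, 49939), Mul(Rational(1, 106), Pow(412817, Rational(1, 2))))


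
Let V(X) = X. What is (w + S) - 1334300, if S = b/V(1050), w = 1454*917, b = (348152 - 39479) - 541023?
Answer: -8423/7 ≈ -1203.3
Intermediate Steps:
b = -232350 (b = 308673 - 541023 = -232350)
w = 1333318
S = -1549/7 (S = -232350/1050 = -232350*1/1050 = -1549/7 ≈ -221.29)
(w + S) - 1334300 = (1333318 - 1549/7) - 1334300 = 9331677/7 - 1334300 = -8423/7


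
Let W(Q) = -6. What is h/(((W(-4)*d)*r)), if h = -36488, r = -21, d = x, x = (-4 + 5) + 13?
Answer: -9122/441 ≈ -20.685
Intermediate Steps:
x = 14 (x = 1 + 13 = 14)
d = 14
h/(((W(-4)*d)*r)) = -36488/(-6*14*(-21)) = -36488/((-84*(-21))) = -36488/1764 = -36488*1/1764 = -9122/441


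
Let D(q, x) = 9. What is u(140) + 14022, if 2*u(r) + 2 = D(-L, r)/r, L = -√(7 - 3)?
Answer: 3925889/280 ≈ 14021.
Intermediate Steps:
L = -2 (L = -√4 = -1*2 = -2)
u(r) = -1 + 9/(2*r) (u(r) = -1 + (9/r)/2 = -1 + 9/(2*r))
u(140) + 14022 = (9/2 - 1*140)/140 + 14022 = (9/2 - 140)/140 + 14022 = (1/140)*(-271/2) + 14022 = -271/280 + 14022 = 3925889/280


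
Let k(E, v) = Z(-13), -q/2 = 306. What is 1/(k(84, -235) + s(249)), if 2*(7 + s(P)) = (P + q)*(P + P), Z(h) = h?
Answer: -1/90407 ≈ -1.1061e-5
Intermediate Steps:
q = -612 (q = -2*306 = -612)
k(E, v) = -13
s(P) = -7 + P*(-612 + P) (s(P) = -7 + ((P - 612)*(P + P))/2 = -7 + ((-612 + P)*(2*P))/2 = -7 + (2*P*(-612 + P))/2 = -7 + P*(-612 + P))
1/(k(84, -235) + s(249)) = 1/(-13 + (-7 + 249² - 612*249)) = 1/(-13 + (-7 + 62001 - 152388)) = 1/(-13 - 90394) = 1/(-90407) = -1/90407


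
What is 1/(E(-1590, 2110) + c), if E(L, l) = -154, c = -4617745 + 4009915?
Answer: -1/607984 ≈ -1.6448e-6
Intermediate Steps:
c = -607830
1/(E(-1590, 2110) + c) = 1/(-154 - 607830) = 1/(-607984) = -1/607984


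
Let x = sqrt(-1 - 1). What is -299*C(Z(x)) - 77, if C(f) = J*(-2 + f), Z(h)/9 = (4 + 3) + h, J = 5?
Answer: -91272 - 13455*I*sqrt(2) ≈ -91272.0 - 19028.0*I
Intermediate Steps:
x = I*sqrt(2) (x = sqrt(-2) = I*sqrt(2) ≈ 1.4142*I)
Z(h) = 63 + 9*h (Z(h) = 9*((4 + 3) + h) = 9*(7 + h) = 63 + 9*h)
C(f) = -10 + 5*f (C(f) = 5*(-2 + f) = -10 + 5*f)
-299*C(Z(x)) - 77 = -299*(-10 + 5*(63 + 9*(I*sqrt(2)))) - 77 = -299*(-10 + 5*(63 + 9*I*sqrt(2))) - 77 = -299*(-10 + (315 + 45*I*sqrt(2))) - 77 = -299*(305 + 45*I*sqrt(2)) - 77 = (-91195 - 13455*I*sqrt(2)) - 77 = -91272 - 13455*I*sqrt(2)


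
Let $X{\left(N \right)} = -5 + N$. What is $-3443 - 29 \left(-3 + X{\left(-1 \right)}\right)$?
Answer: $-3182$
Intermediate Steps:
$-3443 - 29 \left(-3 + X{\left(-1 \right)}\right) = -3443 - 29 \left(-3 - 6\right) = -3443 - -261 = -3443 + 261 = -3182$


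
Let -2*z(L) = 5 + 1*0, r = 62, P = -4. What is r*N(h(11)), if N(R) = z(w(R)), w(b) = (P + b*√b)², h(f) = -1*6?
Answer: -155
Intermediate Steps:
h(f) = -6
w(b) = (-4 + b^(3/2))² (w(b) = (-4 + b*√b)² = (-4 + b^(3/2))²)
z(L) = -5/2 (z(L) = -(5 + 1*0)/2 = -(5 + 0)/2 = -½*5 = -5/2)
N(R) = -5/2
r*N(h(11)) = 62*(-5/2) = -155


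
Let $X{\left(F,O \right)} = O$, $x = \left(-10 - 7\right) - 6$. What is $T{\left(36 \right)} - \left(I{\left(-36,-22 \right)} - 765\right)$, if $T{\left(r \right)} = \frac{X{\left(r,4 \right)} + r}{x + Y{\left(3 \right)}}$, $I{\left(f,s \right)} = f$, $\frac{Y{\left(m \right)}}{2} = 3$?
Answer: $\frac{13577}{17} \approx 798.65$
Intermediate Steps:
$Y{\left(m \right)} = 6$ ($Y{\left(m \right)} = 2 \cdot 3 = 6$)
$x = -23$ ($x = -17 - 6 = -23$)
$T{\left(r \right)} = - \frac{4}{17} - \frac{r}{17}$ ($T{\left(r \right)} = \frac{4 + r}{-23 + 6} = \frac{4 + r}{-17} = \left(4 + r\right) \left(- \frac{1}{17}\right) = - \frac{4}{17} - \frac{r}{17}$)
$T{\left(36 \right)} - \left(I{\left(-36,-22 \right)} - 765\right) = \left(- \frac{4}{17} - \frac{36}{17}\right) - \left(-36 - 765\right) = - \frac{40}{17} - -801 = - \frac{40}{17} + 801 = \frac{13577}{17}$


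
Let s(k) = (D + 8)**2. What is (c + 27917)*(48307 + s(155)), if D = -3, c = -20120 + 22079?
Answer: 1443966832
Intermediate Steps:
c = 1959
s(k) = 25 (s(k) = (-3 + 8)**2 = 5**2 = 25)
(c + 27917)*(48307 + s(155)) = (1959 + 27917)*(48307 + 25) = 29876*48332 = 1443966832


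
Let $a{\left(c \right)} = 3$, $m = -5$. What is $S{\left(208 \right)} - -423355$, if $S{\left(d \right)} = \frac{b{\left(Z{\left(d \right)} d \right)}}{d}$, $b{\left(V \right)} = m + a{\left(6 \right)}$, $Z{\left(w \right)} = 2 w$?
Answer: $\frac{44028919}{104} \approx 4.2336 \cdot 10^{5}$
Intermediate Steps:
$b{\left(V \right)} = -2$ ($b{\left(V \right)} = -5 + 3 = -2$)
$S{\left(d \right)} = - \frac{2}{d}$
$S{\left(208 \right)} - -423355 = - \frac{2}{208} - -423355 = \left(-2\right) \frac{1}{208} + 423355 = - \frac{1}{104} + 423355 = \frac{44028919}{104}$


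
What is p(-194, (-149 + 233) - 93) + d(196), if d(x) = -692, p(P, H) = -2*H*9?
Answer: -530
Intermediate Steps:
p(P, H) = -18*H
p(-194, (-149 + 233) - 93) + d(196) = -18*((-149 + 233) - 93) - 692 = -18*(84 - 93) - 692 = -18*(-9) - 692 = 162 - 692 = -530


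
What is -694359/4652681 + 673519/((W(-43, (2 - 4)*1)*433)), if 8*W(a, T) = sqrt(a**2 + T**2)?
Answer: -694359/4652681 + 5388152*sqrt(1853)/802349 ≈ 288.93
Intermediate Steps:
W(a, T) = sqrt(T**2 + a**2)/8 (W(a, T) = sqrt(a**2 + T**2)/8 = sqrt(T**2 + a**2)/8)
-694359/4652681 + 673519/((W(-43, (2 - 4)*1)*433)) = -694359/4652681 + 673519/(((sqrt(((2 - 4)*1)**2 + (-43)**2)/8)*433)) = -694359*1/4652681 + 673519/(((sqrt((-2*1)**2 + 1849)/8)*433)) = -694359/4652681 + 673519/(((sqrt((-2)**2 + 1849)/8)*433)) = -694359/4652681 + 673519/(((sqrt(4 + 1849)/8)*433)) = -694359/4652681 + 673519/(((sqrt(1853)/8)*433)) = -694359/4652681 + 673519/((433*sqrt(1853)/8)) = -694359/4652681 + 673519*(8*sqrt(1853)/802349) = -694359/4652681 + 5388152*sqrt(1853)/802349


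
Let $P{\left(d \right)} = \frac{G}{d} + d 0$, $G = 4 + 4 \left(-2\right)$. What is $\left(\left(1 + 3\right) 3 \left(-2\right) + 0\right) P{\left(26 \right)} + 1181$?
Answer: $\frac{15401}{13} \approx 1184.7$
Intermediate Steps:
$G = -4$ ($G = 4 - 8 = -4$)
$P{\left(d \right)} = - \frac{4}{d}$ ($P{\left(d \right)} = - \frac{4}{d} + d 0 = - \frac{4}{d} + 0 = - \frac{4}{d}$)
$\left(\left(1 + 3\right) 3 \left(-2\right) + 0\right) P{\left(26 \right)} + 1181 = \left(\left(1 + 3\right) 3 \left(-2\right) + 0\right) \left(- \frac{4}{26}\right) + 1181 = \left(4 \cdot 3 \left(-2\right) + 0\right) \left(\left(-4\right) \frac{1}{26}\right) + 1181 = \left(12 \left(-2\right) + 0\right) \left(- \frac{2}{13}\right) + 1181 = \left(-24 + 0\right) \left(- \frac{2}{13}\right) + 1181 = \left(-24\right) \left(- \frac{2}{13}\right) + 1181 = \frac{48}{13} + 1181 = \frac{15401}{13}$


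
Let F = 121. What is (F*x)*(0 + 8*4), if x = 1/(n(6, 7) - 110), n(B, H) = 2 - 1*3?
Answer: -3872/111 ≈ -34.883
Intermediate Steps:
n(B, H) = -1 (n(B, H) = 2 - 3 = -1)
x = -1/111 (x = 1/(-1 - 110) = 1/(-111) = -1/111 ≈ -0.0090090)
(F*x)*(0 + 8*4) = (121*(-1/111))*(0 + 8*4) = -121*(0 + 32)/111 = -121/111*32 = -3872/111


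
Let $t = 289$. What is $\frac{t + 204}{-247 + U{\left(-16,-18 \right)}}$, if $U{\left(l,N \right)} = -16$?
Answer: $- \frac{493}{263} \approx -1.8745$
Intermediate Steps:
$\frac{t + 204}{-247 + U{\left(-16,-18 \right)}} = \frac{289 + 204}{-247 - 16} = \frac{493}{-263} = 493 \left(- \frac{1}{263}\right) = - \frac{493}{263}$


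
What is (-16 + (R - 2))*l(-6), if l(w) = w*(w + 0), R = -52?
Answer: -2520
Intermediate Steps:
l(w) = w**2 (l(w) = w*w = w**2)
(-16 + (R - 2))*l(-6) = (-16 + (-52 - 2))*(-6)**2 = (-16 - 54)*36 = -70*36 = -2520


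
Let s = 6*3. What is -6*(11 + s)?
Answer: -174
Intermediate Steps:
s = 18
-6*(11 + s) = -6*(11 + 18) = -6*29 = -174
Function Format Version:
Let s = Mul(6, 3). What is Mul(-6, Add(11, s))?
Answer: -174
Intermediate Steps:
s = 18
Mul(-6, Add(11, s)) = Mul(-6, Add(11, 18)) = Mul(-6, 29) = -174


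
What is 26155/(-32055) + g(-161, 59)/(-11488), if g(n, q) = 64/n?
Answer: -302333747/370549389 ≈ -0.81591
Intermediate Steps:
26155/(-32055) + g(-161, 59)/(-11488) = 26155/(-32055) + (64/(-161))/(-11488) = 26155*(-1/32055) + (64*(-1/161))*(-1/11488) = -5231/6411 - 64/161*(-1/11488) = -5231/6411 + 2/57799 = -302333747/370549389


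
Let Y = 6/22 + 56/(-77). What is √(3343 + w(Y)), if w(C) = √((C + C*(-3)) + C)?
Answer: √(404503 + 11*√55)/11 ≈ 57.825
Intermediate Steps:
Y = -5/11 (Y = 6*(1/22) + 56*(-1/77) = 3/11 - 8/11 = -5/11 ≈ -0.45455)
w(C) = √(-C) (w(C) = √((C - 3*C) + C) = √(-2*C + C) = √(-C))
√(3343 + w(Y)) = √(3343 + √(-1*(-5/11))) = √(3343 + √(5/11)) = √(3343 + √55/11)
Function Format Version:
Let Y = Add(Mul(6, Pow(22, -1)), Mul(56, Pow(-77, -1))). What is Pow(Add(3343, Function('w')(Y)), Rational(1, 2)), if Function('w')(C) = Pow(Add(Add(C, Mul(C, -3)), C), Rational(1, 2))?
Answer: Mul(Rational(1, 11), Pow(Add(404503, Mul(11, Pow(55, Rational(1, 2)))), Rational(1, 2))) ≈ 57.825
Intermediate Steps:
Y = Rational(-5, 11) (Y = Add(Mul(6, Rational(1, 22)), Mul(56, Rational(-1, 77))) = Add(Rational(3, 11), Rational(-8, 11)) = Rational(-5, 11) ≈ -0.45455)
Function('w')(C) = Pow(Mul(-1, C), Rational(1, 2)) (Function('w')(C) = Pow(Add(Add(C, Mul(-3, C)), C), Rational(1, 2)) = Pow(Add(Mul(-2, C), C), Rational(1, 2)) = Pow(Mul(-1, C), Rational(1, 2)))
Pow(Add(3343, Function('w')(Y)), Rational(1, 2)) = Pow(Add(3343, Pow(Mul(-1, Rational(-5, 11)), Rational(1, 2))), Rational(1, 2)) = Pow(Add(3343, Pow(Rational(5, 11), Rational(1, 2))), Rational(1, 2)) = Pow(Add(3343, Mul(Rational(1, 11), Pow(55, Rational(1, 2)))), Rational(1, 2))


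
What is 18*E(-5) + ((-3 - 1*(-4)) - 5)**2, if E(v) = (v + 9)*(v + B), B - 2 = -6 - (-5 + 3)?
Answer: -488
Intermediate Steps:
B = -2 (B = 2 + (-6 - (-5 + 3)) = 2 + (-6 - 1*(-2)) = 2 + (-6 + 2) = 2 - 4 = -2)
E(v) = (-2 + v)*(9 + v) (E(v) = (v + 9)*(v - 2) = (9 + v)*(-2 + v) = (-2 + v)*(9 + v))
18*E(-5) + ((-3 - 1*(-4)) - 5)**2 = 18*(-18 + (-5)**2 + 7*(-5)) + ((-3 - 1*(-4)) - 5)**2 = 18*(-18 + 25 - 35) + ((-3 + 4) - 5)**2 = 18*(-28) + (1 - 5)**2 = -504 + (-4)**2 = -504 + 16 = -488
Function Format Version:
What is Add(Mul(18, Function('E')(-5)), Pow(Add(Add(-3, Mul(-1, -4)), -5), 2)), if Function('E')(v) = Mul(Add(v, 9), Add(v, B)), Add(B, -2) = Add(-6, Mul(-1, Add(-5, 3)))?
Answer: -488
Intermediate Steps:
B = -2 (B = Add(2, Add(-6, Mul(-1, Add(-5, 3)))) = Add(2, Add(-6, Mul(-1, -2))) = Add(2, Add(-6, 2)) = Add(2, -4) = -2)
Function('E')(v) = Mul(Add(-2, v), Add(9, v)) (Function('E')(v) = Mul(Add(v, 9), Add(v, -2)) = Mul(Add(9, v), Add(-2, v)) = Mul(Add(-2, v), Add(9, v)))
Add(Mul(18, Function('E')(-5)), Pow(Add(Add(-3, Mul(-1, -4)), -5), 2)) = Add(Mul(18, Add(-18, Pow(-5, 2), Mul(7, -5))), Pow(Add(Add(-3, Mul(-1, -4)), -5), 2)) = Add(Mul(18, Add(-18, 25, -35)), Pow(Add(Add(-3, 4), -5), 2)) = Add(Mul(18, -28), Pow(Add(1, -5), 2)) = Add(-504, Pow(-4, 2)) = Add(-504, 16) = -488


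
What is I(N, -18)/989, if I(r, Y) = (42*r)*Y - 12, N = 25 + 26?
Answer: -38568/989 ≈ -38.997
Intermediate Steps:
N = 51
I(r, Y) = -12 + 42*Y*r (I(r, Y) = 42*Y*r - 12 = -12 + 42*Y*r)
I(N, -18)/989 = (-12 + 42*(-18)*51)/989 = (-12 - 38556)*(1/989) = -38568*1/989 = -38568/989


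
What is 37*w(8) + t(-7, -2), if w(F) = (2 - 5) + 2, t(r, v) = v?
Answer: -39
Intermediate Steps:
w(F) = -1 (w(F) = -3 + 2 = -1)
37*w(8) + t(-7, -2) = 37*(-1) - 2 = -37 - 2 = -39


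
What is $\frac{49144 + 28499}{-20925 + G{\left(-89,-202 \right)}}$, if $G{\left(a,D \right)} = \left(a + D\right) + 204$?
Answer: $- \frac{25881}{7004} \approx -3.6952$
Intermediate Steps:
$G{\left(a,D \right)} = 204 + D + a$ ($G{\left(a,D \right)} = \left(D + a\right) + 204 = 204 + D + a$)
$\frac{49144 + 28499}{-20925 + G{\left(-89,-202 \right)}} = \frac{49144 + 28499}{-20925 - 87} = \frac{77643}{-20925 - 87} = \frac{77643}{-21012} = 77643 \left(- \frac{1}{21012}\right) = - \frac{25881}{7004}$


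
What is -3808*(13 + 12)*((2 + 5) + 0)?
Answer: -666400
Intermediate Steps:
-3808*(13 + 12)*((2 + 5) + 0) = -95200*(7 + 0) = -95200*7 = -3808*175 = -666400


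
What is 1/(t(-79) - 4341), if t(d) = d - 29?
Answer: -1/4449 ≈ -0.00022477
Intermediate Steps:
t(d) = -29 + d
1/(t(-79) - 4341) = 1/((-29 - 79) - 4341) = 1/(-108 - 4341) = 1/(-4449) = -1/4449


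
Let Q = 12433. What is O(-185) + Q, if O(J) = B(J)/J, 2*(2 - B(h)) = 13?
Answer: 4600219/370 ≈ 12433.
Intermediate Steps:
B(h) = -9/2 (B(h) = 2 - ½*13 = 2 - 13/2 = -9/2)
O(J) = -9/(2*J)
O(-185) + Q = -9/2/(-185) + 12433 = -9/2*(-1/185) + 12433 = 9/370 + 12433 = 4600219/370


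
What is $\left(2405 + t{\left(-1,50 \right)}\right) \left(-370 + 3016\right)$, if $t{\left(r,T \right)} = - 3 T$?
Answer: $5966730$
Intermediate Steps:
$\left(2405 + t{\left(-1,50 \right)}\right) \left(-370 + 3016\right) = \left(2405 - 150\right) \left(-370 + 3016\right) = \left(2405 - 150\right) 2646 = 2255 \cdot 2646 = 5966730$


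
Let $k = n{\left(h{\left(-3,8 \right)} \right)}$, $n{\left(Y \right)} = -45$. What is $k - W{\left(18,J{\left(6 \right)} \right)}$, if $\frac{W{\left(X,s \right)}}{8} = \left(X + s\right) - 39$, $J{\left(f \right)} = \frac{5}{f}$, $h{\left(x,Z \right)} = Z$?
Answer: $\frac{349}{3} \approx 116.33$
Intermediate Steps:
$W{\left(X,s \right)} = -312 + 8 X + 8 s$ ($W{\left(X,s \right)} = 8 \left(\left(X + s\right) - 39\right) = 8 \left(-39 + X + s\right) = -312 + 8 X + 8 s$)
$k = -45$
$k - W{\left(18,J{\left(6 \right)} \right)} = -45 - \left(-312 + 8 \cdot 18 + 8 \cdot \frac{5}{6}\right) = -45 - \left(-312 + 144 + 8 \cdot 5 \cdot \frac{1}{6}\right) = -45 - \left(-312 + 144 + 8 \cdot \frac{5}{6}\right) = -45 - \left(-312 + 144 + \frac{20}{3}\right) = -45 - - \frac{484}{3} = -45 + \frac{484}{3} = \frac{349}{3}$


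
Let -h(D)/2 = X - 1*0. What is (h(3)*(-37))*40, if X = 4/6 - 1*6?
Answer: -47360/3 ≈ -15787.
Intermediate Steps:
X = -16/3 (X = 4*(⅙) - 6 = ⅔ - 6 = -16/3 ≈ -5.3333)
h(D) = 32/3 (h(D) = -2*(-16/3 - 1*0) = -2*(-16/3 + 0) = -2*(-16/3) = 32/3)
(h(3)*(-37))*40 = ((32/3)*(-37))*40 = -1184/3*40 = -47360/3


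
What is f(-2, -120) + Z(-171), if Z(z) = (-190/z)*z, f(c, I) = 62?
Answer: -128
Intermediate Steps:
Z(z) = -190
f(-2, -120) + Z(-171) = 62 - 190 = -128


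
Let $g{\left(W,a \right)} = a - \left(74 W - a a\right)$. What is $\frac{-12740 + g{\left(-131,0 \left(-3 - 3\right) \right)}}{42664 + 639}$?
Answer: $- \frac{3046}{43303} \approx -0.070342$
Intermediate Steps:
$g{\left(W,a \right)} = a + a^{2} - 74 W$ ($g{\left(W,a \right)} = a - \left(- a^{2} + 74 W\right) = a + a^{2} - 74 W$)
$\frac{-12740 + g{\left(-131,0 \left(-3 - 3\right) \right)}}{42664 + 639} = \frac{-12740 + \left(0 \left(-3 - 3\right) + \left(0 \left(-3 - 3\right)\right)^{2} - -9694\right)}{42664 + 639} = \frac{-12740 + \left(0 \left(-6\right) + \left(0 \left(-6\right)\right)^{2} + 9694\right)}{43303} = \left(-12740 + \left(0 + 0^{2} + 9694\right)\right) \frac{1}{43303} = \left(-12740 + \left(0 + 0 + 9694\right)\right) \frac{1}{43303} = \left(-12740 + 9694\right) \frac{1}{43303} = \left(-3046\right) \frac{1}{43303} = - \frac{3046}{43303}$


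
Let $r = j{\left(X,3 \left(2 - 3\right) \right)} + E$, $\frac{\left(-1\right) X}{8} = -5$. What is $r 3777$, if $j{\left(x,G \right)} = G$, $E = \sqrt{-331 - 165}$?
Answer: $-11331 + 15108 i \sqrt{31} \approx -11331.0 + 84118.0 i$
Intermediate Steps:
$E = 4 i \sqrt{31}$ ($E = \sqrt{-496} = 4 i \sqrt{31} \approx 22.271 i$)
$X = 40$ ($X = \left(-8\right) \left(-5\right) = 40$)
$r = -3 + 4 i \sqrt{31}$ ($r = 3 \left(2 - 3\right) + 4 i \sqrt{31} = 3 \left(-1\right) + 4 i \sqrt{31} = -3 + 4 i \sqrt{31} \approx -3.0 + 22.271 i$)
$r 3777 = \left(-3 + 4 i \sqrt{31}\right) 3777 = -11331 + 15108 i \sqrt{31}$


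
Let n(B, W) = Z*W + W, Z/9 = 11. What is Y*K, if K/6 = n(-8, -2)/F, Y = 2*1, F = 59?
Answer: -2400/59 ≈ -40.678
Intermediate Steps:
Z = 99 (Z = 9*11 = 99)
n(B, W) = 100*W (n(B, W) = 99*W + W = 100*W)
Y = 2
K = -1200/59 (K = 6*((100*(-2))/59) = 6*(-200*1/59) = 6*(-200/59) = -1200/59 ≈ -20.339)
Y*K = 2*(-1200/59) = -2400/59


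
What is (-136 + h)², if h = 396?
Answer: 67600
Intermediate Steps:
(-136 + h)² = (-136 + 396)² = 260² = 67600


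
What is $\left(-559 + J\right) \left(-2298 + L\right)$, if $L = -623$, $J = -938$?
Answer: $4372737$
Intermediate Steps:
$\left(-559 + J\right) \left(-2298 + L\right) = \left(-559 - 938\right) \left(-2298 - 623\right) = \left(-1497\right) \left(-2921\right) = 4372737$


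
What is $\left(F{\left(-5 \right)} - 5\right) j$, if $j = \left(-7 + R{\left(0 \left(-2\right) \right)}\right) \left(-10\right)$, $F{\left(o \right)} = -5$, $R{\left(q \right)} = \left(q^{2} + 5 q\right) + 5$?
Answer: $-200$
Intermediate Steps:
$R{\left(q \right)} = 5 + q^{2} + 5 q$
$j = 20$ ($j = \left(-7 + \left(5 + \left(0 \left(-2\right)\right)^{2} + 5 \cdot 0 \left(-2\right)\right)\right) \left(-10\right) = \left(-7 + \left(5 + 0^{2} + 5 \cdot 0\right)\right) \left(-10\right) = \left(-7 + \left(5 + 0 + 0\right)\right) \left(-10\right) = \left(-7 + 5\right) \left(-10\right) = \left(-2\right) \left(-10\right) = 20$)
$\left(F{\left(-5 \right)} - 5\right) j = \left(-5 - 5\right) 20 = \left(-10\right) 20 = -200$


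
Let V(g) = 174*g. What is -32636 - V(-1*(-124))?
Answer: -54212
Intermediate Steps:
-32636 - V(-1*(-124)) = -32636 - 174*(-1*(-124)) = -32636 - 174*124 = -32636 - 1*21576 = -32636 - 21576 = -54212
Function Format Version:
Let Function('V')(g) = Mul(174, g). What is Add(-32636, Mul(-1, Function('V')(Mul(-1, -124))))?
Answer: -54212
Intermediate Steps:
Add(-32636, Mul(-1, Function('V')(Mul(-1, -124)))) = Add(-32636, Mul(-1, Mul(174, Mul(-1, -124)))) = Add(-32636, Mul(-1, Mul(174, 124))) = Add(-32636, Mul(-1, 21576)) = Add(-32636, -21576) = -54212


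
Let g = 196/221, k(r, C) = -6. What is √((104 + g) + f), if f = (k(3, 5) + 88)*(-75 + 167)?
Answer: 2*√93394821/221 ≈ 87.458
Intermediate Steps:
f = 7544 (f = (-6 + 88)*(-75 + 167) = 82*92 = 7544)
g = 196/221 (g = 196*(1/221) = 196/221 ≈ 0.88688)
√((104 + g) + f) = √((104 + 196/221) + 7544) = √(23180/221 + 7544) = √(1690404/221) = 2*√93394821/221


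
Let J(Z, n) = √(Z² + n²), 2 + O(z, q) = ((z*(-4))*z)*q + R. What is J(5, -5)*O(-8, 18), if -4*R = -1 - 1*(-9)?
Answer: -23060*√2 ≈ -32612.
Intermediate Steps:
R = -2 (R = -(-1 - 1*(-9))/4 = -(-1 + 9)/4 = -¼*8 = -2)
O(z, q) = -4 - 4*q*z² (O(z, q) = -2 + (((z*(-4))*z)*q - 2) = -2 + (((-4*z)*z)*q - 2) = -2 + ((-4*z²)*q - 2) = -2 + (-4*q*z² - 2) = -2 + (-2 - 4*q*z²) = -4 - 4*q*z²)
J(5, -5)*O(-8, 18) = √(5² + (-5)²)*(-4 - 4*18*(-8)²) = √(25 + 25)*(-4 - 4*18*64) = √50*(-4 - 4608) = (5*√2)*(-4612) = -23060*√2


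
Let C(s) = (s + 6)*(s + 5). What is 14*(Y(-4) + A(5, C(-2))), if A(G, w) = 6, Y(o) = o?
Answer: 28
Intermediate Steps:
C(s) = (5 + s)*(6 + s) (C(s) = (6 + s)*(5 + s) = (5 + s)*(6 + s))
14*(Y(-4) + A(5, C(-2))) = 14*(-4 + 6) = 14*2 = 28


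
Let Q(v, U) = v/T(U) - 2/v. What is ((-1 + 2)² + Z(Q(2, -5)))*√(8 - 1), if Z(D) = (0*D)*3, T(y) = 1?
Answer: √7 ≈ 2.6458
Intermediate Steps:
Q(v, U) = v - 2/v (Q(v, U) = v/1 - 2/v = v*1 - 2/v = v - 2/v)
Z(D) = 0 (Z(D) = 0*3 = 0)
((-1 + 2)² + Z(Q(2, -5)))*√(8 - 1) = ((-1 + 2)² + 0)*√(8 - 1) = (1² + 0)*√7 = (1 + 0)*√7 = 1*√7 = √7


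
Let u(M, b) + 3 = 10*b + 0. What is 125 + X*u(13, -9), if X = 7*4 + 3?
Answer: -2758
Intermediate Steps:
X = 31 (X = 28 + 3 = 31)
u(M, b) = -3 + 10*b (u(M, b) = -3 + (10*b + 0) = -3 + 10*b)
125 + X*u(13, -9) = 125 + 31*(-3 + 10*(-9)) = 125 + 31*(-3 - 90) = 125 + 31*(-93) = 125 - 2883 = -2758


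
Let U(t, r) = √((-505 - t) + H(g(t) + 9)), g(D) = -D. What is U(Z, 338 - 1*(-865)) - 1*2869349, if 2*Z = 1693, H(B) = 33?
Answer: -2869349 + 3*I*√586/2 ≈ -2.8693e+6 + 36.311*I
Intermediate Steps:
Z = 1693/2 (Z = (½)*1693 = 1693/2 ≈ 846.50)
U(t, r) = √(-472 - t) (U(t, r) = √((-505 - t) + 33) = √(-472 - t))
U(Z, 338 - 1*(-865)) - 1*2869349 = √(-472 - 1*1693/2) - 1*2869349 = √(-472 - 1693/2) - 2869349 = √(-2637/2) - 2869349 = 3*I*√586/2 - 2869349 = -2869349 + 3*I*√586/2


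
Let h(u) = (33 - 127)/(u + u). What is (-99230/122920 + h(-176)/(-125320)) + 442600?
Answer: 29998962267575729/67779071360 ≈ 4.4260e+5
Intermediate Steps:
h(u) = -47/u (h(u) = -94*1/(2*u) = -47/u)
(-99230/122920 + h(-176)/(-125320)) + 442600 = (-99230/122920 - 47/(-176)/(-125320)) + 442600 = (-99230*1/122920 - 47*(-1/176)*(-1/125320)) + 442600 = (-9923/12292 + (47/176)*(-1/125320)) + 442600 = (-9923/12292 - 47/22056320) + 442600 = -54716360271/67779071360 + 442600 = 29998962267575729/67779071360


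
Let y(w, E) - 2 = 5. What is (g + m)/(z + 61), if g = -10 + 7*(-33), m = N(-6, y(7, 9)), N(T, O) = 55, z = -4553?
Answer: 93/2246 ≈ 0.041407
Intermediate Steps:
y(w, E) = 7 (y(w, E) = 2 + 5 = 7)
m = 55
g = -241 (g = -10 - 231 = -241)
(g + m)/(z + 61) = (-241 + 55)/(-4553 + 61) = -186/(-4492) = -186*(-1/4492) = 93/2246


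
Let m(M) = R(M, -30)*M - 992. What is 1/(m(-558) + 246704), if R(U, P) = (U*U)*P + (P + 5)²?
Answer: 1/5212130322 ≈ 1.9186e-10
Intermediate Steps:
R(U, P) = (5 + P)² + P*U² (R(U, P) = U²*P + (5 + P)² = P*U² + (5 + P)² = (5 + P)² + P*U²)
m(M) = -992 + M*(625 - 30*M²) (m(M) = ((5 - 30)² - 30*M²)*M - 992 = ((-25)² - 30*M²)*M - 992 = (625 - 30*M²)*M - 992 = M*(625 - 30*M²) - 992 = -992 + M*(625 - 30*M²))
1/(m(-558) + 246704) = 1/((-992 - 30*(-558)³ + 625*(-558)) + 246704) = 1/((-992 - 30*(-173741112) - 348750) + 246704) = 1/((-992 + 5212233360 - 348750) + 246704) = 1/(5211883618 + 246704) = 1/5212130322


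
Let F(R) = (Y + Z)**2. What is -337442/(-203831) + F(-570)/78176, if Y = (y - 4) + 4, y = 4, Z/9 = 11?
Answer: 28542308871/15934692256 ≈ 1.7912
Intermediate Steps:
Z = 99 (Z = 9*11 = 99)
Y = 4 (Y = (4 - 4) + 4 = 0 + 4 = 4)
F(R) = 10609 (F(R) = (4 + 99)**2 = 103**2 = 10609)
-337442/(-203831) + F(-570)/78176 = -337442/(-203831) + 10609/78176 = -337442*(-1/203831) + 10609*(1/78176) = 337442/203831 + 10609/78176 = 28542308871/15934692256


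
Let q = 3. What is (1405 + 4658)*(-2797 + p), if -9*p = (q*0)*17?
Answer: -16958211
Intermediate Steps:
p = 0 (p = -3*0*17/9 = -0*17 = -⅑*0 = 0)
(1405 + 4658)*(-2797 + p) = (1405 + 4658)*(-2797 + 0) = 6063*(-2797) = -16958211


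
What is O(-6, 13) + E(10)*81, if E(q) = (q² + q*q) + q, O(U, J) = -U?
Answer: 17016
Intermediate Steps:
E(q) = q + 2*q² (E(q) = (q² + q²) + q = 2*q² + q = q + 2*q²)
O(-6, 13) + E(10)*81 = -1*(-6) + (10*(1 + 2*10))*81 = 6 + (10*(1 + 20))*81 = 6 + (10*21)*81 = 6 + 210*81 = 6 + 17010 = 17016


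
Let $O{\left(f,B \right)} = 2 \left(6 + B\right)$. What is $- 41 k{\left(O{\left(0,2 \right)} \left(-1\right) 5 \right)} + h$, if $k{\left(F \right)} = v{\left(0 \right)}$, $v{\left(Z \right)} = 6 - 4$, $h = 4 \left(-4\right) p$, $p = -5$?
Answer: $-2$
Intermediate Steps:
$O{\left(f,B \right)} = 12 + 2 B$
$h = 80$ ($h = 4 \left(-4\right) \left(-5\right) = \left(-16\right) \left(-5\right) = 80$)
$v{\left(Z \right)} = 2$
$k{\left(F \right)} = 2$
$- 41 k{\left(O{\left(0,2 \right)} \left(-1\right) 5 \right)} + h = \left(-41\right) 2 + 80 = -82 + 80 = -2$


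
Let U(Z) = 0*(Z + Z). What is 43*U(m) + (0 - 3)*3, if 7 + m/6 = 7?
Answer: -9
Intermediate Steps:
m = 0 (m = -42 + 6*7 = -42 + 42 = 0)
U(Z) = 0 (U(Z) = 0*(2*Z) = 0)
43*U(m) + (0 - 3)*3 = 43*0 + (0 - 3)*3 = 0 - 3*3 = 0 - 9 = -9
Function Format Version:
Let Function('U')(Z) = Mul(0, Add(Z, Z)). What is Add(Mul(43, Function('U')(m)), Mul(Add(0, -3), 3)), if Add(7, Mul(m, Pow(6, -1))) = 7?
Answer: -9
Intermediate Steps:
m = 0 (m = Add(-42, Mul(6, 7)) = Add(-42, 42) = 0)
Function('U')(Z) = 0 (Function('U')(Z) = Mul(0, Mul(2, Z)) = 0)
Add(Mul(43, Function('U')(m)), Mul(Add(0, -3), 3)) = Add(Mul(43, 0), Mul(Add(0, -3), 3)) = Add(0, Mul(-3, 3)) = Add(0, -9) = -9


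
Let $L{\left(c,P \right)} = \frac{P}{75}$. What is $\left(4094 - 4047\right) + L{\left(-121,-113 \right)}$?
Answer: $\frac{3412}{75} \approx 45.493$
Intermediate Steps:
$L{\left(c,P \right)} = \frac{P}{75}$ ($L{\left(c,P \right)} = P \frac{1}{75} = \frac{P}{75}$)
$\left(4094 - 4047\right) + L{\left(-121,-113 \right)} = \left(4094 - 4047\right) + \frac{1}{75} \left(-113\right) = 47 - \frac{113}{75} = \frac{3412}{75}$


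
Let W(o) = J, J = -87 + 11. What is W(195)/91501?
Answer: -76/91501 ≈ -0.00083059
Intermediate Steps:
J = -76
W(o) = -76
W(195)/91501 = -76/91501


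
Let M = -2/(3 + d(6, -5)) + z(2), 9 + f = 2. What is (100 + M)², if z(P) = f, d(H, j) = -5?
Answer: 8836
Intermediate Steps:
f = -7 (f = -9 + 2 = -7)
z(P) = -7
M = -6 (M = -2/(3 - 5) - 7 = -2/(-2) - 7 = -2*(-½) - 7 = 1 - 7 = -6)
(100 + M)² = (100 - 6)² = 94² = 8836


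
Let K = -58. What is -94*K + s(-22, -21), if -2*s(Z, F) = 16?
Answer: 5444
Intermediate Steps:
s(Z, F) = -8 (s(Z, F) = -½*16 = -8)
-94*K + s(-22, -21) = -94*(-58) - 8 = 5452 - 8 = 5444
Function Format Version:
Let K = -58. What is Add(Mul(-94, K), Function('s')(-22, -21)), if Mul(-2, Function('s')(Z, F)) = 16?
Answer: 5444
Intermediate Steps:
Function('s')(Z, F) = -8 (Function('s')(Z, F) = Mul(Rational(-1, 2), 16) = -8)
Add(Mul(-94, K), Function('s')(-22, -21)) = Add(Mul(-94, -58), -8) = Add(5452, -8) = 5444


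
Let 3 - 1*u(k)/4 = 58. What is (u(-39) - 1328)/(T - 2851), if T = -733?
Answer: 387/896 ≈ 0.43192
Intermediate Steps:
u(k) = -220 (u(k) = 12 - 4*58 = 12 - 232 = -220)
(u(-39) - 1328)/(T - 2851) = (-220 - 1328)/(-733 - 2851) = -1548/(-3584) = -1548*(-1/3584) = 387/896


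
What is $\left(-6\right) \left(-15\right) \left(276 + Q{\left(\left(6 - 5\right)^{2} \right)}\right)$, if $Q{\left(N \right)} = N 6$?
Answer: $25380$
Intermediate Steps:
$Q{\left(N \right)} = 6 N$
$\left(-6\right) \left(-15\right) \left(276 + Q{\left(\left(6 - 5\right)^{2} \right)}\right) = \left(-6\right) \left(-15\right) \left(276 + 6 \left(6 - 5\right)^{2}\right) = 90 \left(276 + 6 \cdot 1^{2}\right) = 90 \left(276 + 6 \cdot 1\right) = 90 \left(276 + 6\right) = 90 \cdot 282 = 25380$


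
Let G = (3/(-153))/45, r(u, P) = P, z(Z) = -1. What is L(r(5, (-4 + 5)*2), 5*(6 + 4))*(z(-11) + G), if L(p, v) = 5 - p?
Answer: -2296/765 ≈ -3.0013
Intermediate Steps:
G = -1/2295 (G = (3*(-1/153))*(1/45) = -1/51*1/45 = -1/2295 ≈ -0.00043573)
L(r(5, (-4 + 5)*2), 5*(6 + 4))*(z(-11) + G) = (5 - (-4 + 5)*2)*(-1 - 1/2295) = (5 - 2)*(-2296/2295) = 3*(-2296/2295) = -2296/765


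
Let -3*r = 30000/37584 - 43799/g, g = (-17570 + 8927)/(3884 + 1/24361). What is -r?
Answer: 1081674651070000/164862312309 ≈ 6561.1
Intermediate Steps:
g = -70184041/31539375 (g = -8643/(3884 + 1/24361) = -8643/94618125/24361 = -8643*24361/94618125 = -70184041/31539375 ≈ -2.2253)
r = -1081674651070000/164862312309 (r = -(30000/37584 - 43799/(-70184041/31539375))/3 = -(30000*(1/37584) - 43799*(-31539375/70184041))/3 = -(625/783 + 1381393085625/70184041)/3 = -⅓*1081674651070000/54954104103 = -1081674651070000/164862312309 ≈ -6561.1)
-r = -1*(-1081674651070000/164862312309) = 1081674651070000/164862312309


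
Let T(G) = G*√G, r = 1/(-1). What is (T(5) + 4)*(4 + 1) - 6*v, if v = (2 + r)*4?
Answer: -4 + 25*√5 ≈ 51.902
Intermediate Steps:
r = -1
T(G) = G^(3/2)
v = 4 (v = (2 - 1)*4 = 1*4 = 4)
(T(5) + 4)*(4 + 1) - 6*v = (5^(3/2) + 4)*(4 + 1) - 6*4 = (5*√5 + 4)*5 - 24 = (4 + 5*√5)*5 - 24 = (20 + 25*√5) - 24 = -4 + 25*√5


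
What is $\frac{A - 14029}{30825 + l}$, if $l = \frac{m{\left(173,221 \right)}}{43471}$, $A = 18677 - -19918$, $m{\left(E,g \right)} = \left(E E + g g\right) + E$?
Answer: $\frac{533954293}{670036259} \approx 0.7969$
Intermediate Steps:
$m{\left(E,g \right)} = E + E^{2} + g^{2}$ ($m{\left(E,g \right)} = \left(E^{2} + g^{2}\right) + E = E + E^{2} + g^{2}$)
$A = 38595$ ($A = 18677 + 19918 = 38595$)
$l = \frac{78943}{43471}$ ($l = \frac{173 + 173^{2} + 221^{2}}{43471} = \left(173 + 29929 + 48841\right) \frac{1}{43471} = 78943 \cdot \frac{1}{43471} = \frac{78943}{43471} \approx 1.816$)
$\frac{A - 14029}{30825 + l} = \frac{38595 - 14029}{30825 + \frac{78943}{43471}} = \frac{24566}{\frac{1340072518}{43471}} = 24566 \cdot \frac{43471}{1340072518} = \frac{533954293}{670036259}$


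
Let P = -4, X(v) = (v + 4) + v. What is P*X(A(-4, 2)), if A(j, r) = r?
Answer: -32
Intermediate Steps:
X(v) = 4 + 2*v (X(v) = (4 + v) + v = 4 + 2*v)
P*X(A(-4, 2)) = -4*(4 + 2*2) = -4*(4 + 4) = -4*8 = -32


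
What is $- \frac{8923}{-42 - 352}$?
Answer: $\frac{8923}{394} \approx 22.647$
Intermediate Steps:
$- \frac{8923}{-42 - 352} = - \frac{8923}{-394} = \left(-8923\right) \left(- \frac{1}{394}\right) = \frac{8923}{394}$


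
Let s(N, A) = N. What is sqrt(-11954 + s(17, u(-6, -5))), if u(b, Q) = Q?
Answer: I*sqrt(11937) ≈ 109.26*I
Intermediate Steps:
sqrt(-11954 + s(17, u(-6, -5))) = sqrt(-11954 + 17) = sqrt(-11937) = I*sqrt(11937)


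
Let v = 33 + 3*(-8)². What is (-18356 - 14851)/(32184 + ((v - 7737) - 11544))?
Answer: -11069/4376 ≈ -2.5295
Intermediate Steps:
v = 225 (v = 33 + 3*64 = 33 + 192 = 225)
(-18356 - 14851)/(32184 + ((v - 7737) - 11544)) = (-18356 - 14851)/(32184 + ((225 - 7737) - 11544)) = -33207/(32184 + (-7512 - 11544)) = -33207/(32184 - 19056) = -33207/13128 = -33207*1/13128 = -11069/4376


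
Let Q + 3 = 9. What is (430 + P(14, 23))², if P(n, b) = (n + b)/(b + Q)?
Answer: 156425049/841 ≈ 1.8600e+5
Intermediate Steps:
Q = 6 (Q = -3 + 9 = 6)
P(n, b) = (b + n)/(6 + b) (P(n, b) = (n + b)/(b + 6) = (b + n)/(6 + b))
(430 + P(14, 23))² = (430 + (23 + 14)/(6 + 23))² = (430 + 37/29)² = (12507/29)² = 156425049/841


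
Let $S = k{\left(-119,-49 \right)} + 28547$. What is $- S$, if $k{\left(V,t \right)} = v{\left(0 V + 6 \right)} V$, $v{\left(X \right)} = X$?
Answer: $-27833$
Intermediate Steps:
$k{\left(V,t \right)} = 6 V$ ($k{\left(V,t \right)} = \left(0 V + 6\right) V = \left(0 + 6\right) V = 6 V$)
$S = 27833$ ($S = 6 \left(-119\right) + 28547 = -714 + 28547 = 27833$)
$- S = \left(-1\right) 27833 = -27833$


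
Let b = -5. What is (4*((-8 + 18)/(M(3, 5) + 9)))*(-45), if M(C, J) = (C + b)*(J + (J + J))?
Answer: 600/7 ≈ 85.714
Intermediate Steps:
M(C, J) = 3*J*(-5 + C) (M(C, J) = (C - 5)*(J + (J + J)) = (-5 + C)*(J + 2*J) = (-5 + C)*(3*J) = 3*J*(-5 + C))
(4*((-8 + 18)/(M(3, 5) + 9)))*(-45) = (4*((-8 + 18)/(3*5*(-5 + 3) + 9)))*(-45) = (4*(10/(3*5*(-2) + 9)))*(-45) = (4*(10/(-30 + 9)))*(-45) = (4*(10/(-21)))*(-45) = (4*(10*(-1/21)))*(-45) = (4*(-10/21))*(-45) = -40/21*(-45) = 600/7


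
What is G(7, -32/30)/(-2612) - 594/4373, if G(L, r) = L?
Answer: -1582139/11422276 ≈ -0.13851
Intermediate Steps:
G(7, -32/30)/(-2612) - 594/4373 = 7/(-2612) - 594/4373 = 7*(-1/2612) - 594*1/4373 = -7/2612 - 594/4373 = -1582139/11422276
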